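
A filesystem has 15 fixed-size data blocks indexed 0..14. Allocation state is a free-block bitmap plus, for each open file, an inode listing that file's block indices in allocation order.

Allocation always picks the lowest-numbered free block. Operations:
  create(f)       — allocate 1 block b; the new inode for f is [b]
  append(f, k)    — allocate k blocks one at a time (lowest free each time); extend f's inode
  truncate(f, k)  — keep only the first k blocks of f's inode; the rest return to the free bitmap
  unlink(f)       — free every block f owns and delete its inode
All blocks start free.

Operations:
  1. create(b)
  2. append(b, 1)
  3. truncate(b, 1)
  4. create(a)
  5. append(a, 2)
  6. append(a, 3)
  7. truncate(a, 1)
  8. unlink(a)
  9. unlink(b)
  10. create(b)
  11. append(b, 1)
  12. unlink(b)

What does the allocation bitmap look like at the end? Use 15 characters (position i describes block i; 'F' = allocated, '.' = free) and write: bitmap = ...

after create(b) → b:[0]  free=[F..............]
after append(b, 1) → b:[0, 1]  free=[FF.............]
after truncate(b, 1) → b:[0]  free=[F..............]
after create(a) → a:[1], b:[0]  free=[FF.............]
after append(a, 2) → a:[1, 2, 3], b:[0]  free=[FFFF...........]
after append(a, 3) → a:[1, 2, 3, 4, 5, 6], b:[0]  free=[FFFFFFF........]
after truncate(a, 1) → a:[1], b:[0]  free=[FF.............]
after unlink(a) → b:[0]  free=[F..............]
after unlink(b) →   free=[...............]
after create(b) → b:[0]  free=[F..............]
after append(b, 1) → b:[0, 1]  free=[FF.............]
after unlink(b) →   free=[...............]

bitmap = ...............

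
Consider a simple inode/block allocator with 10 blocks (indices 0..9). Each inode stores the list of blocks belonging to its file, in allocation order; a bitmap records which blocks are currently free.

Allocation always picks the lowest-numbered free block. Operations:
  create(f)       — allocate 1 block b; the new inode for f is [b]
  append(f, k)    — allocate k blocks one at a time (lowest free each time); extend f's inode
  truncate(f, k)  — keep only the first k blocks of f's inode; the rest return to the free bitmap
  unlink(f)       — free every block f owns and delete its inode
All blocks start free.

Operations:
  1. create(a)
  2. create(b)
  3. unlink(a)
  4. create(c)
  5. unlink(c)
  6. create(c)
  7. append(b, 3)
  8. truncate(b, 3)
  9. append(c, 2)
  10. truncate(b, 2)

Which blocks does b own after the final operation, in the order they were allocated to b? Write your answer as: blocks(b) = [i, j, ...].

blocks(b) = [1, 2]

  1. create(a)  ⇒  F.........  {a→[0]}
  2. create(b)  ⇒  FF........  {a→[0]; b→[1]}
  3. unlink(a)  ⇒  .F........  {b→[1]}
  4. create(c)  ⇒  FF........  {b→[1]; c→[0]}
  5. unlink(c)  ⇒  .F........  {b→[1]}
  6. create(c)  ⇒  FF........  {b→[1]; c→[0]}
  7. append(b, 3)  ⇒  FFFFF.....  {b→[1, 2, 3, 4]; c→[0]}
  8. truncate(b, 3)  ⇒  FFFF......  {b→[1, 2, 3]; c→[0]}
  9. append(c, 2)  ⇒  FFFFFF....  {b→[1, 2, 3]; c→[0, 4, 5]}
  10. truncate(b, 2)  ⇒  FFF.FF....  {b→[1, 2]; c→[0, 4, 5]}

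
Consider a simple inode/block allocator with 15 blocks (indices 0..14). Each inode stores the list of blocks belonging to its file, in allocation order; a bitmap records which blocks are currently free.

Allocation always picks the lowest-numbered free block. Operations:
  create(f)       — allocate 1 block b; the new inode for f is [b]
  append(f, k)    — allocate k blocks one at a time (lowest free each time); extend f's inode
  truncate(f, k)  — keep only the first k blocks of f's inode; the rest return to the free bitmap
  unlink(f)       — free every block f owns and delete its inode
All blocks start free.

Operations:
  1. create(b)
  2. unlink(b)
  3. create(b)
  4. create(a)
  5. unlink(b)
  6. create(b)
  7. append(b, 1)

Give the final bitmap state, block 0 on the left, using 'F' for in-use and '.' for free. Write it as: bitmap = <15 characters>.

bitmap = FFF............

[1] create(b) — b=0 (map F..............)
[2] unlink(b) —  (map ...............)
[3] create(b) — b=0 (map F..............)
[4] create(a) — a=1 b=0 (map FF.............)
[5] unlink(b) — a=1 (map .F.............)
[6] create(b) — a=1 b=0 (map FF.............)
[7] append(b, 1) — a=1 b=0,2 (map FFF............)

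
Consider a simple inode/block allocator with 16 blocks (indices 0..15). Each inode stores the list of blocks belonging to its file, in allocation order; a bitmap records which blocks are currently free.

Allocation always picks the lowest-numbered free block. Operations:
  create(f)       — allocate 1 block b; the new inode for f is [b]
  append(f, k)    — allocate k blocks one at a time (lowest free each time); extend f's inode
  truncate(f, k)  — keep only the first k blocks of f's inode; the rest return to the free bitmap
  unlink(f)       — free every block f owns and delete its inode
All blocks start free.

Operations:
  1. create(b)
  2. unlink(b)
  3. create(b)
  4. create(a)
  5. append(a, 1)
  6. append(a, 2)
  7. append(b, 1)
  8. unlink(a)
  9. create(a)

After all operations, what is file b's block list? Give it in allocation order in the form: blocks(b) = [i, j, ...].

blocks(b) = [0, 5]

  1. create(b)  ⇒  F...............  {b→[0]}
  2. unlink(b)  ⇒  ................  {}
  3. create(b)  ⇒  F...............  {b→[0]}
  4. create(a)  ⇒  FF..............  {a→[1]; b→[0]}
  5. append(a, 1)  ⇒  FFF.............  {a→[1, 2]; b→[0]}
  6. append(a, 2)  ⇒  FFFFF...........  {a→[1, 2, 3, 4]; b→[0]}
  7. append(b, 1)  ⇒  FFFFFF..........  {a→[1, 2, 3, 4]; b→[0, 5]}
  8. unlink(a)  ⇒  F....F..........  {b→[0, 5]}
  9. create(a)  ⇒  FF...F..........  {a→[1]; b→[0, 5]}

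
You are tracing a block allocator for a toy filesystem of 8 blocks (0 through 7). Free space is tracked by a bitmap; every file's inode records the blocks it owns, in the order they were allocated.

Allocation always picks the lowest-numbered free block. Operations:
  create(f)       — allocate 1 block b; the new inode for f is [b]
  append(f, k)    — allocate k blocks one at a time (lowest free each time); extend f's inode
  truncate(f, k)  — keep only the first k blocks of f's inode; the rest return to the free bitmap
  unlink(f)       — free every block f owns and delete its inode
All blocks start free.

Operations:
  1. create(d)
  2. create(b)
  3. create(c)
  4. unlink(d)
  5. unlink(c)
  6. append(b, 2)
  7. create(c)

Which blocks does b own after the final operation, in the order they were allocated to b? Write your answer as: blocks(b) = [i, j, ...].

blocks(b) = [1, 0, 2]

after create(d) → d:[0]  free=[F.......]
after create(b) → b:[1], d:[0]  free=[FF......]
after create(c) → b:[1], c:[2], d:[0]  free=[FFF.....]
after unlink(d) → b:[1], c:[2]  free=[.FF.....]
after unlink(c) → b:[1]  free=[.F......]
after append(b, 2) → b:[1, 0, 2]  free=[FFF.....]
after create(c) → b:[1, 0, 2], c:[3]  free=[FFFF....]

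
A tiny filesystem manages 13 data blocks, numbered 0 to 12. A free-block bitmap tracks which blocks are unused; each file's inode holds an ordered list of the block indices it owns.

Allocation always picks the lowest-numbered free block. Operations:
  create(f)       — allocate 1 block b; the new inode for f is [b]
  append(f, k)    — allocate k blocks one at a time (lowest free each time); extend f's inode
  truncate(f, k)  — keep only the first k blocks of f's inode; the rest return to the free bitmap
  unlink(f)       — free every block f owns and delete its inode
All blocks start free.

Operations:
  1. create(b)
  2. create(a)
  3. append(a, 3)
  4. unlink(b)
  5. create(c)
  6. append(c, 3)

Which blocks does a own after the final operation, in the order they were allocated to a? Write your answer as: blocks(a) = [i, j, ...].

blocks(a) = [1, 2, 3, 4]

  1. create(b)  ⇒  F............  {b→[0]}
  2. create(a)  ⇒  FF...........  {a→[1]; b→[0]}
  3. append(a, 3)  ⇒  FFFFF........  {a→[1, 2, 3, 4]; b→[0]}
  4. unlink(b)  ⇒  .FFFF........  {a→[1, 2, 3, 4]}
  5. create(c)  ⇒  FFFFF........  {a→[1, 2, 3, 4]; c→[0]}
  6. append(c, 3)  ⇒  FFFFFFFF.....  {a→[1, 2, 3, 4]; c→[0, 5, 6, 7]}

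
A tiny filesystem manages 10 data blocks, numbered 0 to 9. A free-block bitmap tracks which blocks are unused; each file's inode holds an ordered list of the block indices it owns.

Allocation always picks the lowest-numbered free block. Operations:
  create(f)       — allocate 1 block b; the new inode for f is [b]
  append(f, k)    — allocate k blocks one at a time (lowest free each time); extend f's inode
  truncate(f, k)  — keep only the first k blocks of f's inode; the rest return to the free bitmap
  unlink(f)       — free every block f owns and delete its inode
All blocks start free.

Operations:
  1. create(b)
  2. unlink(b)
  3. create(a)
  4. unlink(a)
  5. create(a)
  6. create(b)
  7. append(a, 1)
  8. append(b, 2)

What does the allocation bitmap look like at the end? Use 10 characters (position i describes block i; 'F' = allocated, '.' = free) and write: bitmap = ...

after create(b) → b:[0]  free=[F.........]
after unlink(b) →   free=[..........]
after create(a) → a:[0]  free=[F.........]
after unlink(a) →   free=[..........]
after create(a) → a:[0]  free=[F.........]
after create(b) → a:[0], b:[1]  free=[FF........]
after append(a, 1) → a:[0, 2], b:[1]  free=[FFF.......]
after append(b, 2) → a:[0, 2], b:[1, 3, 4]  free=[FFFFF.....]

bitmap = FFFFF.....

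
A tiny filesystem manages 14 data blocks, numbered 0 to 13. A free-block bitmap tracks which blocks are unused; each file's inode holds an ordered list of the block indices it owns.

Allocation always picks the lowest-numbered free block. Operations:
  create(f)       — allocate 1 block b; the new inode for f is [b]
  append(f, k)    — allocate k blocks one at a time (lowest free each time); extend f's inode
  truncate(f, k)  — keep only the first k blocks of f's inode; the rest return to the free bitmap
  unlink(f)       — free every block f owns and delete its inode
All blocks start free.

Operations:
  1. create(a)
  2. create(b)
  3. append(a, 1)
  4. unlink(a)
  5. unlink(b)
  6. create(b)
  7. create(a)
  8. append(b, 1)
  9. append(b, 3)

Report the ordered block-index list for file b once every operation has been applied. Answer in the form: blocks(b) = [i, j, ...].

blocks(b) = [0, 2, 3, 4, 5]

create(a): bitmap=F............. | a=[0]
create(b): bitmap=FF............ | a=[0] b=[1]
append(a, 1): bitmap=FFF........... | a=[0, 2] b=[1]
unlink(a): bitmap=.F............ | b=[1]
unlink(b): bitmap=.............. | 
create(b): bitmap=F............. | b=[0]
create(a): bitmap=FF............ | a=[1] b=[0]
append(b, 1): bitmap=FFF........... | a=[1] b=[0, 2]
append(b, 3): bitmap=FFFFFF........ | a=[1] b=[0, 2, 3, 4, 5]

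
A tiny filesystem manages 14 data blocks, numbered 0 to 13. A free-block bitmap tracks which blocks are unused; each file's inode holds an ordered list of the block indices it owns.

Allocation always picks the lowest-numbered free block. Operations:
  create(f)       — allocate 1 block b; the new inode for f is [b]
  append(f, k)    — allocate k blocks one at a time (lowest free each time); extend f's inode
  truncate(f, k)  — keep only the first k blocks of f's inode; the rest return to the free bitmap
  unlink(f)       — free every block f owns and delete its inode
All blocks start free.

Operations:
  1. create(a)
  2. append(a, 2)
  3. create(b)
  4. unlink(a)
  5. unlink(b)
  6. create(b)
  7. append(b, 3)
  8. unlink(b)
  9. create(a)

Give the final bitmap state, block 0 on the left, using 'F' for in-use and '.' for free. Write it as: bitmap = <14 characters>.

bitmap = F.............

[1] create(a) — a=0 (map F.............)
[2] append(a, 2) — a=0,1,2 (map FFF...........)
[3] create(b) — a=0,1,2 b=3 (map FFFF..........)
[4] unlink(a) — b=3 (map ...F..........)
[5] unlink(b) —  (map ..............)
[6] create(b) — b=0 (map F.............)
[7] append(b, 3) — b=0,1,2,3 (map FFFF..........)
[8] unlink(b) —  (map ..............)
[9] create(a) — a=0 (map F.............)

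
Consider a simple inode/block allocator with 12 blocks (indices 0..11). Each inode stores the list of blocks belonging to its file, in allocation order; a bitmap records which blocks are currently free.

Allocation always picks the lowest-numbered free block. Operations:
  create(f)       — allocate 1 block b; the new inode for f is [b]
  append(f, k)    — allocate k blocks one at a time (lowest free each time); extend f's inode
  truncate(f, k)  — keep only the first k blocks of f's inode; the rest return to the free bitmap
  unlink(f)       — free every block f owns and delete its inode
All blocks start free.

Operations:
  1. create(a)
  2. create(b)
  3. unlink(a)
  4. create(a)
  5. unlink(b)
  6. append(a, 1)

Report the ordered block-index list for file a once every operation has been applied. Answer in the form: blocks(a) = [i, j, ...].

[1] create(a) — a=0 (map F...........)
[2] create(b) — a=0 b=1 (map FF..........)
[3] unlink(a) — b=1 (map .F..........)
[4] create(a) — a=0 b=1 (map FF..........)
[5] unlink(b) — a=0 (map F...........)
[6] append(a, 1) — a=0,1 (map FF..........)

blocks(a) = [0, 1]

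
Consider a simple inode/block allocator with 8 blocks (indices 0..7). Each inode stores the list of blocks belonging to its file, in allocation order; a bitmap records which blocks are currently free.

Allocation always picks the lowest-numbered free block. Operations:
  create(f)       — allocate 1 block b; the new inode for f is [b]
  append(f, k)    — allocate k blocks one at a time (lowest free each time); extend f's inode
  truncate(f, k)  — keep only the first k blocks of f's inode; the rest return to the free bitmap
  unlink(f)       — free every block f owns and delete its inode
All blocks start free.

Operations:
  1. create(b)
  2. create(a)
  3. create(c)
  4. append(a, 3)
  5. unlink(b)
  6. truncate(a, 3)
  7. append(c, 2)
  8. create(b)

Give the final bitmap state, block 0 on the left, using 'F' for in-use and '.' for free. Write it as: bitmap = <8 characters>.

[1] create(b) — b=0 (map F.......)
[2] create(a) — a=1 b=0 (map FF......)
[3] create(c) — a=1 b=0 c=2 (map FFF.....)
[4] append(a, 3) — a=1,3,4,5 b=0 c=2 (map FFFFFF..)
[5] unlink(b) — a=1,3,4,5 c=2 (map .FFFFF..)
[6] truncate(a, 3) — a=1,3,4 c=2 (map .FFFF...)
[7] append(c, 2) — a=1,3,4 c=2,0,5 (map FFFFFF..)
[8] create(b) — a=1,3,4 b=6 c=2,0,5 (map FFFFFFF.)

bitmap = FFFFFFF.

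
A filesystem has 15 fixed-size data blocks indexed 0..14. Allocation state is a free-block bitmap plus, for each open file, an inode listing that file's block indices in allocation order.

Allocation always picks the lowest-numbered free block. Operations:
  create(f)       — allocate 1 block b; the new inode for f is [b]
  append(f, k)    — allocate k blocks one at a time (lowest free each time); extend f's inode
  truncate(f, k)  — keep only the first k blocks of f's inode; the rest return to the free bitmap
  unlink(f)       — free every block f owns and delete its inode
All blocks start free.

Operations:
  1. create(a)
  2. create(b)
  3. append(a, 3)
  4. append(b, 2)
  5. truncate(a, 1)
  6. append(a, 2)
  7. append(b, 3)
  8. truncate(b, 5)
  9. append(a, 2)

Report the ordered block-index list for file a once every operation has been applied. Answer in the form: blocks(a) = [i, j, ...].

after create(a) → a:[0]  free=[F..............]
after create(b) → a:[0], b:[1]  free=[FF.............]
after append(a, 3) → a:[0, 2, 3, 4], b:[1]  free=[FFFFF..........]
after append(b, 2) → a:[0, 2, 3, 4], b:[1, 5, 6]  free=[FFFFFFF........]
after truncate(a, 1) → a:[0], b:[1, 5, 6]  free=[FF...FF........]
after append(a, 2) → a:[0, 2, 3], b:[1, 5, 6]  free=[FFFF.FF........]
after append(b, 3) → a:[0, 2, 3], b:[1, 5, 6, 4, 7, 8]  free=[FFFFFFFFF......]
after truncate(b, 5) → a:[0, 2, 3], b:[1, 5, 6, 4, 7]  free=[FFFFFFFF.......]
after append(a, 2) → a:[0, 2, 3, 8, 9], b:[1, 5, 6, 4, 7]  free=[FFFFFFFFFF.....]

blocks(a) = [0, 2, 3, 8, 9]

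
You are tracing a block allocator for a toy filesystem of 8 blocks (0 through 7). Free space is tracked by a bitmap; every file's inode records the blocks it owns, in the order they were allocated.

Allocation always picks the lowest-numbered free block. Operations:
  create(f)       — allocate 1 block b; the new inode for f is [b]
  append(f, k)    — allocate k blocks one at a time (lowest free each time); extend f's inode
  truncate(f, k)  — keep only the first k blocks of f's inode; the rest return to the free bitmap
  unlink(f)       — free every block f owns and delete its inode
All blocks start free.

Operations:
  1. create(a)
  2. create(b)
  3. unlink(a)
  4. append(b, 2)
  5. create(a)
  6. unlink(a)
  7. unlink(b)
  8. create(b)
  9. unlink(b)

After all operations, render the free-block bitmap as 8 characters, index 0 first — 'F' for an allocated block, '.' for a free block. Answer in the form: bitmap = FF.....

[1] create(a) — a=0 (map F.......)
[2] create(b) — a=0 b=1 (map FF......)
[3] unlink(a) — b=1 (map .F......)
[4] append(b, 2) — b=1,0,2 (map FFF.....)
[5] create(a) — a=3 b=1,0,2 (map FFFF....)
[6] unlink(a) — b=1,0,2 (map FFF.....)
[7] unlink(b) —  (map ........)
[8] create(b) — b=0 (map F.......)
[9] unlink(b) —  (map ........)

bitmap = ........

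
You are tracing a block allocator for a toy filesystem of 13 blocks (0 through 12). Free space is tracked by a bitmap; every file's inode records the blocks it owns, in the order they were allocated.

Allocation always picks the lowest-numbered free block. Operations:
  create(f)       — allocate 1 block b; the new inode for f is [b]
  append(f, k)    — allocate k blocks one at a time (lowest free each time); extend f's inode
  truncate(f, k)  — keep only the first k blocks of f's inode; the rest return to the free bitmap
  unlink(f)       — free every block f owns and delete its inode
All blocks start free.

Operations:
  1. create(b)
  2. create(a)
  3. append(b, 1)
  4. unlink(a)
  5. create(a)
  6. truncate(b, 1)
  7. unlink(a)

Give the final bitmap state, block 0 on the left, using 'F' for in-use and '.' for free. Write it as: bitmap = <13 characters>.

  1. create(b)  ⇒  F............  {b→[0]}
  2. create(a)  ⇒  FF...........  {a→[1]; b→[0]}
  3. append(b, 1)  ⇒  FFF..........  {a→[1]; b→[0, 2]}
  4. unlink(a)  ⇒  F.F..........  {b→[0, 2]}
  5. create(a)  ⇒  FFF..........  {a→[1]; b→[0, 2]}
  6. truncate(b, 1)  ⇒  FF...........  {a→[1]; b→[0]}
  7. unlink(a)  ⇒  F............  {b→[0]}

bitmap = F............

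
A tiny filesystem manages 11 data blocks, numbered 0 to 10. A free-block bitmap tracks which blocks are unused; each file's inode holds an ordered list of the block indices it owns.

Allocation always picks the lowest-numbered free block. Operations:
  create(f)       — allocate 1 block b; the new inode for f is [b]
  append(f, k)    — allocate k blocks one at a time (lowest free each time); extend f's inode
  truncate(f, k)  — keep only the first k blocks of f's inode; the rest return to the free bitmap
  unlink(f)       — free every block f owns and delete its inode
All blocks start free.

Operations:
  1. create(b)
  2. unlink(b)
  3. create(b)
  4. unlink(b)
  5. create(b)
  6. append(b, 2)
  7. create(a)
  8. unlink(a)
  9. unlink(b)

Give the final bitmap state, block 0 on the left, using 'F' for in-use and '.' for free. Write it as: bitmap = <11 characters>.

bitmap = ...........

  1. create(b)  ⇒  F..........  {b→[0]}
  2. unlink(b)  ⇒  ...........  {}
  3. create(b)  ⇒  F..........  {b→[0]}
  4. unlink(b)  ⇒  ...........  {}
  5. create(b)  ⇒  F..........  {b→[0]}
  6. append(b, 2)  ⇒  FFF........  {b→[0, 1, 2]}
  7. create(a)  ⇒  FFFF.......  {a→[3]; b→[0, 1, 2]}
  8. unlink(a)  ⇒  FFF........  {b→[0, 1, 2]}
  9. unlink(b)  ⇒  ...........  {}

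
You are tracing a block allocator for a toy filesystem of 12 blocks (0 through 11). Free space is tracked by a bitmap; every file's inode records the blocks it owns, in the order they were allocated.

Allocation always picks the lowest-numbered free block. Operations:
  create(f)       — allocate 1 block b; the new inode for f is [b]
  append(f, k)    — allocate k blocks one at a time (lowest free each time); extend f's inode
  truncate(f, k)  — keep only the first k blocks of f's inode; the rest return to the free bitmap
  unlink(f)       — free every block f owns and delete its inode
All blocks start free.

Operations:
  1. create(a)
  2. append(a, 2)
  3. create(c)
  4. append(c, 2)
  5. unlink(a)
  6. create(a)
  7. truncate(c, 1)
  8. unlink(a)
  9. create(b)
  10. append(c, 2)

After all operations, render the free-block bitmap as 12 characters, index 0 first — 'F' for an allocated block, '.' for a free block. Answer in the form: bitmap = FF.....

bitmap = FFFF........

after create(a) → a:[0]  free=[F...........]
after append(a, 2) → a:[0, 1, 2]  free=[FFF.........]
after create(c) → a:[0, 1, 2], c:[3]  free=[FFFF........]
after append(c, 2) → a:[0, 1, 2], c:[3, 4, 5]  free=[FFFFFF......]
after unlink(a) → c:[3, 4, 5]  free=[...FFF......]
after create(a) → a:[0], c:[3, 4, 5]  free=[F..FFF......]
after truncate(c, 1) → a:[0], c:[3]  free=[F..F........]
after unlink(a) → c:[3]  free=[...F........]
after create(b) → b:[0], c:[3]  free=[F..F........]
after append(c, 2) → b:[0], c:[3, 1, 2]  free=[FFFF........]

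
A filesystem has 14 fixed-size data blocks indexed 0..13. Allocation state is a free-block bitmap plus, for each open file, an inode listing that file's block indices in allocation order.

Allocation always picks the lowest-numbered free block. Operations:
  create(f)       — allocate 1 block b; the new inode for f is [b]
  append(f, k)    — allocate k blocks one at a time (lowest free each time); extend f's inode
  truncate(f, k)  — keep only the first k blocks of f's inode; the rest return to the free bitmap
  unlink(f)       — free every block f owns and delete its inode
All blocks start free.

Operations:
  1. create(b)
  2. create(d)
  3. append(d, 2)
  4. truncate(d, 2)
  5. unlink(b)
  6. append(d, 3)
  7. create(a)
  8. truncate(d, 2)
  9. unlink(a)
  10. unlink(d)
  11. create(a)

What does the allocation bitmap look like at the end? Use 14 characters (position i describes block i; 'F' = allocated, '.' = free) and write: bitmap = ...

create(b): bitmap=F............. | b=[0]
create(d): bitmap=FF............ | b=[0] d=[1]
append(d, 2): bitmap=FFFF.......... | b=[0] d=[1, 2, 3]
truncate(d, 2): bitmap=FFF........... | b=[0] d=[1, 2]
unlink(b): bitmap=.FF........... | d=[1, 2]
append(d, 3): bitmap=FFFFF......... | d=[1, 2, 0, 3, 4]
create(a): bitmap=FFFFFF........ | a=[5] d=[1, 2, 0, 3, 4]
truncate(d, 2): bitmap=.FF..F........ | a=[5] d=[1, 2]
unlink(a): bitmap=.FF........... | d=[1, 2]
unlink(d): bitmap=.............. | 
create(a): bitmap=F............. | a=[0]

bitmap = F.............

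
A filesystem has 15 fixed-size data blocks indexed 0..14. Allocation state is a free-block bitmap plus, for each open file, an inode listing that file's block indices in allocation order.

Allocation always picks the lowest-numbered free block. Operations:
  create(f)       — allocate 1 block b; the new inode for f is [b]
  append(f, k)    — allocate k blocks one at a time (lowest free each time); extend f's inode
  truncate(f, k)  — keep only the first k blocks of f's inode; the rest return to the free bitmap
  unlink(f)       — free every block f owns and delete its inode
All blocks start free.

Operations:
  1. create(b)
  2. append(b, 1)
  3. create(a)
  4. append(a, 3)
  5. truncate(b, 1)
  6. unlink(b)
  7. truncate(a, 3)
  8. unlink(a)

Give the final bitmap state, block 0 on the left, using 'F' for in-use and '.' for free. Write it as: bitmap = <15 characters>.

bitmap = ...............

create(b): bitmap=F.............. | b=[0]
append(b, 1): bitmap=FF............. | b=[0, 1]
create(a): bitmap=FFF............ | a=[2] b=[0, 1]
append(a, 3): bitmap=FFFFFF......... | a=[2, 3, 4, 5] b=[0, 1]
truncate(b, 1): bitmap=F.FFFF......... | a=[2, 3, 4, 5] b=[0]
unlink(b): bitmap=..FFFF......... | a=[2, 3, 4, 5]
truncate(a, 3): bitmap=..FFF.......... | a=[2, 3, 4]
unlink(a): bitmap=............... | 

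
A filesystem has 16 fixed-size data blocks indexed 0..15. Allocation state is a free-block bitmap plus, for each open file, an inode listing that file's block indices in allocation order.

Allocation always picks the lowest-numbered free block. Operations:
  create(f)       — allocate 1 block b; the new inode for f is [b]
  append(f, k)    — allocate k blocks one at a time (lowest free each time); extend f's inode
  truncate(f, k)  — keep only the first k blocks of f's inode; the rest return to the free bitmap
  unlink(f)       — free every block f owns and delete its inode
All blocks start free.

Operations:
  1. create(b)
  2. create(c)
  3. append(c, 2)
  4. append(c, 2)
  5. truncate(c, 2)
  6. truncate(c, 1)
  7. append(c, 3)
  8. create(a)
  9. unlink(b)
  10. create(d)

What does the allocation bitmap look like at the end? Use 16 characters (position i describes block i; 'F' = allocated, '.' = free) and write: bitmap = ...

bitmap = FFFFFF..........

create(b): bitmap=F............... | b=[0]
create(c): bitmap=FF.............. | b=[0] c=[1]
append(c, 2): bitmap=FFFF............ | b=[0] c=[1, 2, 3]
append(c, 2): bitmap=FFFFFF.......... | b=[0] c=[1, 2, 3, 4, 5]
truncate(c, 2): bitmap=FFF............. | b=[0] c=[1, 2]
truncate(c, 1): bitmap=FF.............. | b=[0] c=[1]
append(c, 3): bitmap=FFFFF........... | b=[0] c=[1, 2, 3, 4]
create(a): bitmap=FFFFFF.......... | a=[5] b=[0] c=[1, 2, 3, 4]
unlink(b): bitmap=.FFFFF.......... | a=[5] c=[1, 2, 3, 4]
create(d): bitmap=FFFFFF.......... | a=[5] c=[1, 2, 3, 4] d=[0]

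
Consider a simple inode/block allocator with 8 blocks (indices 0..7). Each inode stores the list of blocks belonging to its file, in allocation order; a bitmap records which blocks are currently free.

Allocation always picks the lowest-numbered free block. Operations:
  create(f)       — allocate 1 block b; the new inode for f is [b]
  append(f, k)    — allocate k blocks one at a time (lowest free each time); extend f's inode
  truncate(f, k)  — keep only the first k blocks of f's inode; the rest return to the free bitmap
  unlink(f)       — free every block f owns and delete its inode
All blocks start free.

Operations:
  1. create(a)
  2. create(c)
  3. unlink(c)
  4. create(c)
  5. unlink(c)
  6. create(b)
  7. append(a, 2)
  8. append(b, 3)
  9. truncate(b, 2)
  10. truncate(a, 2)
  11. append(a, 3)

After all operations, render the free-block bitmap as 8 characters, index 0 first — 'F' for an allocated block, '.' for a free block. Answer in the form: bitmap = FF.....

create(a): bitmap=F....... | a=[0]
create(c): bitmap=FF...... | a=[0] c=[1]
unlink(c): bitmap=F....... | a=[0]
create(c): bitmap=FF...... | a=[0] c=[1]
unlink(c): bitmap=F....... | a=[0]
create(b): bitmap=FF...... | a=[0] b=[1]
append(a, 2): bitmap=FFFF.... | a=[0, 2, 3] b=[1]
append(b, 3): bitmap=FFFFFFF. | a=[0, 2, 3] b=[1, 4, 5, 6]
truncate(b, 2): bitmap=FFFFF... | a=[0, 2, 3] b=[1, 4]
truncate(a, 2): bitmap=FFF.F... | a=[0, 2] b=[1, 4]
append(a, 3): bitmap=FFFFFFF. | a=[0, 2, 3, 5, 6] b=[1, 4]

bitmap = FFFFFFF.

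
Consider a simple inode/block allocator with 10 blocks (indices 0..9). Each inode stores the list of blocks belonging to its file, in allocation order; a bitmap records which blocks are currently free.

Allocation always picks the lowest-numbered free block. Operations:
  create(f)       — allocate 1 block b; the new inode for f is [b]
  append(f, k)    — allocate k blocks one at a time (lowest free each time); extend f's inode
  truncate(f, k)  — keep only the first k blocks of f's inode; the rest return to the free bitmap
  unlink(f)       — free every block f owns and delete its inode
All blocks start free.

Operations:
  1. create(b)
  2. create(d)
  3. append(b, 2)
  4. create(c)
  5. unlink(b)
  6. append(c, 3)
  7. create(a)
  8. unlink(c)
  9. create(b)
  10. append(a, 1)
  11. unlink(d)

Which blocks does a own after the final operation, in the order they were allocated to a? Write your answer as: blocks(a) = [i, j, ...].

blocks(a) = [5, 2]

  1. create(b)  ⇒  F.........  {b→[0]}
  2. create(d)  ⇒  FF........  {b→[0]; d→[1]}
  3. append(b, 2)  ⇒  FFFF......  {b→[0, 2, 3]; d→[1]}
  4. create(c)  ⇒  FFFFF.....  {b→[0, 2, 3]; c→[4]; d→[1]}
  5. unlink(b)  ⇒  .F..F.....  {c→[4]; d→[1]}
  6. append(c, 3)  ⇒  FFFFF.....  {c→[4, 0, 2, 3]; d→[1]}
  7. create(a)  ⇒  FFFFFF....  {a→[5]; c→[4, 0, 2, 3]; d→[1]}
  8. unlink(c)  ⇒  .F...F....  {a→[5]; d→[1]}
  9. create(b)  ⇒  FF...F....  {a→[5]; b→[0]; d→[1]}
  10. append(a, 1)  ⇒  FFF..F....  {a→[5, 2]; b→[0]; d→[1]}
  11. unlink(d)  ⇒  F.F..F....  {a→[5, 2]; b→[0]}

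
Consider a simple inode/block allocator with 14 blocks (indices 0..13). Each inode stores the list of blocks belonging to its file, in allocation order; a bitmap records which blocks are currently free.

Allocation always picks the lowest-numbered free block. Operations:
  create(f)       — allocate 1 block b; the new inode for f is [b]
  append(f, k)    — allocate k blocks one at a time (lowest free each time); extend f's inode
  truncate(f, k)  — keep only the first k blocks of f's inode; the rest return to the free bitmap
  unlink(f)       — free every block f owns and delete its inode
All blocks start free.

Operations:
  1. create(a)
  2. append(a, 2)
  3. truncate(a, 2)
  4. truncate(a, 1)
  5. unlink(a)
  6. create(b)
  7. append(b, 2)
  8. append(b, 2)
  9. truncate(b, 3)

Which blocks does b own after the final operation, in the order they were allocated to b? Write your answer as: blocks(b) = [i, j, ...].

blocks(b) = [0, 1, 2]

  1. create(a)  ⇒  F.............  {a→[0]}
  2. append(a, 2)  ⇒  FFF...........  {a→[0, 1, 2]}
  3. truncate(a, 2)  ⇒  FF............  {a→[0, 1]}
  4. truncate(a, 1)  ⇒  F.............  {a→[0]}
  5. unlink(a)  ⇒  ..............  {}
  6. create(b)  ⇒  F.............  {b→[0]}
  7. append(b, 2)  ⇒  FFF...........  {b→[0, 1, 2]}
  8. append(b, 2)  ⇒  FFFFF.........  {b→[0, 1, 2, 3, 4]}
  9. truncate(b, 3)  ⇒  FFF...........  {b→[0, 1, 2]}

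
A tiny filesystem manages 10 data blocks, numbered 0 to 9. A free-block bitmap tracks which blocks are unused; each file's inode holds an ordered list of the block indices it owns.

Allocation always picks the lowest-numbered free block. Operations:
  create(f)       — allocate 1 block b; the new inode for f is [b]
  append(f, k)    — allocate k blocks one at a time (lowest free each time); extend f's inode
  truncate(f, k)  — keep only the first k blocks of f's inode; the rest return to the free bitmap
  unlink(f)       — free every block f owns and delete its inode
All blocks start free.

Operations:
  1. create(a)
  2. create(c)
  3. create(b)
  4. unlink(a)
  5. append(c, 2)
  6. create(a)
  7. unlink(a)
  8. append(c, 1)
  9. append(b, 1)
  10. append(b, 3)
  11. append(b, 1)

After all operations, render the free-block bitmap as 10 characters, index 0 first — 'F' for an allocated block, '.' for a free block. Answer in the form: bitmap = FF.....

  1. create(a)  ⇒  F.........  {a→[0]}
  2. create(c)  ⇒  FF........  {a→[0]; c→[1]}
  3. create(b)  ⇒  FFF.......  {a→[0]; b→[2]; c→[1]}
  4. unlink(a)  ⇒  .FF.......  {b→[2]; c→[1]}
  5. append(c, 2)  ⇒  FFFF......  {b→[2]; c→[1, 0, 3]}
  6. create(a)  ⇒  FFFFF.....  {a→[4]; b→[2]; c→[1, 0, 3]}
  7. unlink(a)  ⇒  FFFF......  {b→[2]; c→[1, 0, 3]}
  8. append(c, 1)  ⇒  FFFFF.....  {b→[2]; c→[1, 0, 3, 4]}
  9. append(b, 1)  ⇒  FFFFFF....  {b→[2, 5]; c→[1, 0, 3, 4]}
  10. append(b, 3)  ⇒  FFFFFFFFF.  {b→[2, 5, 6, 7, 8]; c→[1, 0, 3, 4]}
  11. append(b, 1)  ⇒  FFFFFFFFFF  {b→[2, 5, 6, 7, 8, 9]; c→[1, 0, 3, 4]}

bitmap = FFFFFFFFFF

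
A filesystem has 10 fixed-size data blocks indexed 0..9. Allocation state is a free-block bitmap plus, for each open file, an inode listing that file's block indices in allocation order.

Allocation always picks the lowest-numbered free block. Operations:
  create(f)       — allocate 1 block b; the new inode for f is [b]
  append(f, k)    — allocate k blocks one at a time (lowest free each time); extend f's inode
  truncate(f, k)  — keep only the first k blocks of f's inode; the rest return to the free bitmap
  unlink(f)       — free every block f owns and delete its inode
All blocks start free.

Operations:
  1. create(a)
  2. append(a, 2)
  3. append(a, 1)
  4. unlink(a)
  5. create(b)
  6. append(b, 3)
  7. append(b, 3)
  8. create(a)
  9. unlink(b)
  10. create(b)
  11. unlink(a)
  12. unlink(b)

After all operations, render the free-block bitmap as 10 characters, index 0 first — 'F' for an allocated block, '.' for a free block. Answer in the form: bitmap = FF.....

create(a): bitmap=F......... | a=[0]
append(a, 2): bitmap=FFF....... | a=[0, 1, 2]
append(a, 1): bitmap=FFFF...... | a=[0, 1, 2, 3]
unlink(a): bitmap=.......... | 
create(b): bitmap=F......... | b=[0]
append(b, 3): bitmap=FFFF...... | b=[0, 1, 2, 3]
append(b, 3): bitmap=FFFFFFF... | b=[0, 1, 2, 3, 4, 5, 6]
create(a): bitmap=FFFFFFFF.. | a=[7] b=[0, 1, 2, 3, 4, 5, 6]
unlink(b): bitmap=.......F.. | a=[7]
create(b): bitmap=F......F.. | a=[7] b=[0]
unlink(a): bitmap=F......... | b=[0]
unlink(b): bitmap=.......... | 

bitmap = ..........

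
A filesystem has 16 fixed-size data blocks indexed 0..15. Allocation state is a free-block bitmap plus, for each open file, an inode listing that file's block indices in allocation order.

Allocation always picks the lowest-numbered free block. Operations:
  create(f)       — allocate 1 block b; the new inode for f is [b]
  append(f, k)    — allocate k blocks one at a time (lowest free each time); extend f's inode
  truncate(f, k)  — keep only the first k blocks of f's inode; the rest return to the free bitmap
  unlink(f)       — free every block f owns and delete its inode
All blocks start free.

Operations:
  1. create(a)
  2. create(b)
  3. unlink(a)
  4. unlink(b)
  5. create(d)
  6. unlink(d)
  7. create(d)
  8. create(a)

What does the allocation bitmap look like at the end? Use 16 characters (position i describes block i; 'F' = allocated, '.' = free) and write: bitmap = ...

bitmap = FF..............

  1. create(a)  ⇒  F...............  {a→[0]}
  2. create(b)  ⇒  FF..............  {a→[0]; b→[1]}
  3. unlink(a)  ⇒  .F..............  {b→[1]}
  4. unlink(b)  ⇒  ................  {}
  5. create(d)  ⇒  F...............  {d→[0]}
  6. unlink(d)  ⇒  ................  {}
  7. create(d)  ⇒  F...............  {d→[0]}
  8. create(a)  ⇒  FF..............  {a→[1]; d→[0]}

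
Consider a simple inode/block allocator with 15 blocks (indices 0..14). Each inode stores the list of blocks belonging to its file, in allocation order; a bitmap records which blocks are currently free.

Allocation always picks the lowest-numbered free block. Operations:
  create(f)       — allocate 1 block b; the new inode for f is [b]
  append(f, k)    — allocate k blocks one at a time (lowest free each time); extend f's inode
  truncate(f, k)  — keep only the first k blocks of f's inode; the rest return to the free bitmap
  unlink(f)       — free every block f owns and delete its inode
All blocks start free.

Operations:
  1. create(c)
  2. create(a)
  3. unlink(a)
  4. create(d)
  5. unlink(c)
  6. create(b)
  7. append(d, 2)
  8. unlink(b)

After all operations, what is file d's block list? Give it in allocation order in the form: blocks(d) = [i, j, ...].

[1] create(c) — c=0 (map F..............)
[2] create(a) — a=1 c=0 (map FF.............)
[3] unlink(a) — c=0 (map F..............)
[4] create(d) — c=0 d=1 (map FF.............)
[5] unlink(c) — d=1 (map .F.............)
[6] create(b) — b=0 d=1 (map FF.............)
[7] append(d, 2) — b=0 d=1,2,3 (map FFFF...........)
[8] unlink(b) — d=1,2,3 (map .FFF...........)

blocks(d) = [1, 2, 3]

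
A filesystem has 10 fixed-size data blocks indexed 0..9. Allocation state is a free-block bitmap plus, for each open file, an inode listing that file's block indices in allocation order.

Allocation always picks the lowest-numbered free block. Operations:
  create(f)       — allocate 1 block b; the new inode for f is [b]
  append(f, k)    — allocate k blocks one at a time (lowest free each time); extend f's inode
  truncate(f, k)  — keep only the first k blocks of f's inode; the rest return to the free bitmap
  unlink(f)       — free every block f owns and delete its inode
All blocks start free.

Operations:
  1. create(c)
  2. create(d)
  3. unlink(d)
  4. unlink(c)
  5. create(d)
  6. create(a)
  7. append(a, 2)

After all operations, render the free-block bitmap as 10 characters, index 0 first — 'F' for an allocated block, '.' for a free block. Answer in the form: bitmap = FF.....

  1. create(c)  ⇒  F.........  {c→[0]}
  2. create(d)  ⇒  FF........  {c→[0]; d→[1]}
  3. unlink(d)  ⇒  F.........  {c→[0]}
  4. unlink(c)  ⇒  ..........  {}
  5. create(d)  ⇒  F.........  {d→[0]}
  6. create(a)  ⇒  FF........  {a→[1]; d→[0]}
  7. append(a, 2)  ⇒  FFFF......  {a→[1, 2, 3]; d→[0]}

bitmap = FFFF......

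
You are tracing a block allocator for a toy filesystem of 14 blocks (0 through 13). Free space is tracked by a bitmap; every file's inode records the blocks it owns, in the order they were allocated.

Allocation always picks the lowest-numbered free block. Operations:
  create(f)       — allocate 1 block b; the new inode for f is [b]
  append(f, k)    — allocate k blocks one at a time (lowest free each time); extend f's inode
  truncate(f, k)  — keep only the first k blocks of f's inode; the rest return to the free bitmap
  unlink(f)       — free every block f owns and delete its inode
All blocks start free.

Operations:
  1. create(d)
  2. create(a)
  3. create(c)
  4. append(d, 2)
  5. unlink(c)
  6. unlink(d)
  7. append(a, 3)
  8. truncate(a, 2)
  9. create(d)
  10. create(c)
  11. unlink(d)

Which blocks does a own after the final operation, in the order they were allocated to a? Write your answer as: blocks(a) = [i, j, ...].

after create(d) → d:[0]  free=[F.............]
after create(a) → a:[1], d:[0]  free=[FF............]
after create(c) → a:[1], c:[2], d:[0]  free=[FFF...........]
after append(d, 2) → a:[1], c:[2], d:[0, 3, 4]  free=[FFFFF.........]
after unlink(c) → a:[1], d:[0, 3, 4]  free=[FF.FF.........]
after unlink(d) → a:[1]  free=[.F............]
after append(a, 3) → a:[1, 0, 2, 3]  free=[FFFF..........]
after truncate(a, 2) → a:[1, 0]  free=[FF............]
after create(d) → a:[1, 0], d:[2]  free=[FFF...........]
after create(c) → a:[1, 0], c:[3], d:[2]  free=[FFFF..........]
after unlink(d) → a:[1, 0], c:[3]  free=[FF.F..........]

blocks(a) = [1, 0]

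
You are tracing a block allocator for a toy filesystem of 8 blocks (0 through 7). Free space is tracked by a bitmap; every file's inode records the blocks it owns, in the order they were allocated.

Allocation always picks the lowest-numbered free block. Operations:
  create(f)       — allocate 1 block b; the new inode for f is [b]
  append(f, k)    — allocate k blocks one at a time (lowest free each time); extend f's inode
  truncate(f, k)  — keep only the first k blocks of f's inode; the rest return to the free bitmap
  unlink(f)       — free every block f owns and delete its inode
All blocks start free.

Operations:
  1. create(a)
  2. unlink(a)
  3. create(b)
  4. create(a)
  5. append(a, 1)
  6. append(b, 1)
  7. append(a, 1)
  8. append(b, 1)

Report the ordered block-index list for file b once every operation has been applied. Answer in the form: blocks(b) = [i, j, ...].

blocks(b) = [0, 3, 5]

after create(a) → a:[0]  free=[F.......]
after unlink(a) →   free=[........]
after create(b) → b:[0]  free=[F.......]
after create(a) → a:[1], b:[0]  free=[FF......]
after append(a, 1) → a:[1, 2], b:[0]  free=[FFF.....]
after append(b, 1) → a:[1, 2], b:[0, 3]  free=[FFFF....]
after append(a, 1) → a:[1, 2, 4], b:[0, 3]  free=[FFFFF...]
after append(b, 1) → a:[1, 2, 4], b:[0, 3, 5]  free=[FFFFFF..]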